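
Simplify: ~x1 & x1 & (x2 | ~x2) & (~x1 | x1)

0

~x1 & x1 & (x2 | ~x2) & (~x1 | x1)
= ~x1 & x1 & (x2 | ~x2)   [complement / identity]
= ~x1 & x1   [complement / identity]
= 0   [complement]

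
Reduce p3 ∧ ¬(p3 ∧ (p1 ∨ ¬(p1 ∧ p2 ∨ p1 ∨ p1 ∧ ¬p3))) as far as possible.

p3 ∧ ¬(p3 ∧ (p1 ∨ ¬(p1 ∧ p2 ∨ p1 ∨ p1 ∧ ¬p3)))
= p3 ∧ ¬(p3 ∧ (p1 ∨ ¬(p1 ∧ p2 ∨ p1)))   — absorption
= p3 ∧ ¬(p3 ∧ (p1 ∨ ¬p1))   — absorption
= p3 ∧ ¬p3   — complement / identity
= False   — complement

False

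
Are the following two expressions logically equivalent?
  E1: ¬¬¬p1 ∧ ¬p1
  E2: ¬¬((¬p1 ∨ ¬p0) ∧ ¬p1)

Yes

E1: ¬¬¬p1 ∧ ¬p1
    = ¬p1 ∧ ¬p1   (double negation)
    = ¬p1   (idempotence)
E2: ¬¬((¬p1 ∨ ¬p0) ∧ ¬p1)
    = ¬¬¬p1   (absorption)
    = ¬p1   (double negation)
Both reduce to ¬p1, so they are equivalent.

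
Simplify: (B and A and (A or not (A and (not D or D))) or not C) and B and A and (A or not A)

(B and A and (A or not (A and (not D or D))) or not C) and B and A and (A or not A)
= (B and A and (A or not A) or not C) and B and A and (A or not A)
= B and A and (A or not A)
= B and A

B and A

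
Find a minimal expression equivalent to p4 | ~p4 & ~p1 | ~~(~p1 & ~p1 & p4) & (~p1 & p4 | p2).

p4 | ~p4 & ~p1 | ~~(~p1 & ~p1 & p4) & (~p1 & p4 | p2)
= p4 | ~p4 & ~p1 | ~~(~p1 & p4) & (~p1 & p4 | p2)   — idempotence
= p4 | ~p4 & ~p1 | ~p1 & p4 & (~p1 & p4 | p2)   — double negation
= p4 | ~p4 & ~p1 | ~p1 & p4   — absorption
= p4 | ~p1   — distribution

p4 | ~p1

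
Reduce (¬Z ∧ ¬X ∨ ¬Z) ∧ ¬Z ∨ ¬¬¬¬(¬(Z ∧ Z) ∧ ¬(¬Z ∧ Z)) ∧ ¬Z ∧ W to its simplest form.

(¬Z ∧ ¬X ∨ ¬Z) ∧ ¬Z ∨ ¬¬¬¬(¬(Z ∧ Z) ∧ ¬(¬Z ∧ Z)) ∧ ¬Z ∧ W
= ¬Z ∧ ¬Z ∨ ¬¬¬¬(¬(Z ∧ Z) ∧ ¬(¬Z ∧ Z)) ∧ ¬Z ∧ W
= ¬Z ∧ ¬Z ∨ ¬¬(¬(Z ∧ Z) ∧ ¬(¬Z ∧ Z)) ∧ ¬Z ∧ W
= ¬Z ∧ ¬Z ∨ ¬(Z ∧ Z ∨ ¬Z ∧ Z) ∧ ¬Z ∧ W
= ¬Z ∧ ¬Z ∨ ¬Z ∧ ¬Z ∧ W
= ¬Z ∧ ¬Z
= ¬Z

¬Z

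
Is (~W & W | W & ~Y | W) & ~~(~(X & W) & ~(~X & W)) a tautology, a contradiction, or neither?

(~W & W | W & ~Y | W) & ~~(~(X & W) & ~(~X & W))
= (~W & W | W & ~Y | W) & ~(X & W | ~X & W)   — De Morgan
= (~W & W | W) & ~(X & W | ~X & W)   — absorption
= (~W & W | W) & ~W   — distribution
= W & ~W   — complement / identity
= 0   — complement

contradiction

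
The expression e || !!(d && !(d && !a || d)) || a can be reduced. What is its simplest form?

e || !!(d && !(d && !a || d)) || a
= e || !!(d && !d) || a   [absorption]
= e || d && !d || a   [double negation]
= e || a   [complement / identity]

e || a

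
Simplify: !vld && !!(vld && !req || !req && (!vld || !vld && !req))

!vld && !req

!vld && !!(vld && !req || !req && (!vld || !vld && !req))
= !vld && !!(vld && !req || !req && !vld)   [absorption]
= !vld && !!!req   [distribution]
= !vld && !req   [double negation]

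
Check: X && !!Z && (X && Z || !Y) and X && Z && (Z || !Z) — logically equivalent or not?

Yes

E1: X && !!Z && (X && Z || !Y)
    = X && Z && (X && Z || !Y)   (double negation)
    = X && Z   (absorption)
E2: X && Z && (Z || !Z)
    = X && Z   (complement / identity)
Both reduce to X && Z, so they are equivalent.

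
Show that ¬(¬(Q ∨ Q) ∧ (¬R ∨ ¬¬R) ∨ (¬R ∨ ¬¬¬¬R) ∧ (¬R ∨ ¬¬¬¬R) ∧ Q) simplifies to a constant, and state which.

False

¬(¬(Q ∨ Q) ∧ (¬R ∨ ¬¬R) ∨ (¬R ∨ ¬¬¬¬R) ∧ (¬R ∨ ¬¬¬¬R) ∧ Q)
= ¬(¬Q ∧ (¬R ∨ ¬¬R) ∨ (¬R ∨ ¬¬¬¬R) ∧ (¬R ∨ ¬¬¬¬R) ∧ Q)   (idempotence)
= ¬(¬Q ∧ (¬R ∨ ¬¬R) ∨ (¬R ∨ ¬¬¬¬R) ∧ Q)   (idempotence)
= ¬(¬Q ∧ (¬R ∨ ¬¬R) ∨ (¬R ∨ ¬¬R) ∧ Q)   (double negation)
= ¬(¬R ∨ ¬¬R)   (distribution)
= R ∧ ¬R   (De Morgan)
= False   (complement)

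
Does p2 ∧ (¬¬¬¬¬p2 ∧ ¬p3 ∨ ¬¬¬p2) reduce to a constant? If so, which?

yes, False

p2 ∧ (¬¬¬¬¬p2 ∧ ¬p3 ∨ ¬¬¬p2)
= p2 ∧ (¬¬¬p2 ∧ ¬p3 ∨ ¬¬¬p2)   [double negation]
= p2 ∧ ¬¬¬p2   [absorption]
= p2 ∧ ¬p2   [double negation]
= False   [complement]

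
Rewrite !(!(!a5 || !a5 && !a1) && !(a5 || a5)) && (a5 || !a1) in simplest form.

!(!(!a5 || !a5 && !a1) && !(a5 || a5)) && (a5 || !a1)
= (!a5 || !a5 && !a1 || a5 || a5) && (a5 || !a1)   [De Morgan]
= (!a5 || !a5 && !a1 || a5) && (a5 || !a1)   [idempotence]
= (!a5 || a5) && (a5 || !a1)   [absorption]
= a5 || !a1   [complement / identity]

a5 || !a1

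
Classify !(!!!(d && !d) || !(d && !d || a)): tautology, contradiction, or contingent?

contradiction

!(!!!(d && !d) || !(d && !d || a))
= !(!(d && !d) || !(d && !d || a))
= d && !d && (d && !d || a)
= d && !d
= false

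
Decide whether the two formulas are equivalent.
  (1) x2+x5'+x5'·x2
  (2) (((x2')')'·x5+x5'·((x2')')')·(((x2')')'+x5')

E1: x2+x5'+x5'·x2
    = x2+x5'   — absorption
E2: (((x2')')'·x5+x5'·((x2')')')·(((x2')')'+x5')
    = ((x2')')'·(((x2')')'+x5')   — distribution
    = ((x2')')'   — absorption
    = x2'   — double negation
These differ: at x2=1, x5=1, E1 = 1 but E2 = 0.

No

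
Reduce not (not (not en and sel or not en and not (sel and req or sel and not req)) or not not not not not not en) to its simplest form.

not en

not (not (not en and sel or not en and not (sel and req or sel and not req)) or not not not not not not en)
= (not en and sel or not en and not (sel and req or sel and not req)) and not not not not not en
= (not en and sel or not en and not sel) and not not not not not en
= not en and not not not not not en
= not en and not not not en
= not en and not en
= not en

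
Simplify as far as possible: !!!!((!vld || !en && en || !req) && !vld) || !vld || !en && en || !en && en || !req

!vld || !req

!!!!((!vld || !en && en || !req) && !vld) || !vld || !en && en || !en && en || !req
= !!((!vld || !en && en || !req) && !vld) || !vld || !en && en || !en && en || !req   — double negation
= (!vld || !en && en || !req) && !vld || !vld || !en && en || !en && en || !req   — double negation
= (!vld || !en && en || !req) && !vld || !vld || !en && en || !req   — complement / identity
= !vld || !en && en || !req   — absorption
= !vld || !req   — complement / identity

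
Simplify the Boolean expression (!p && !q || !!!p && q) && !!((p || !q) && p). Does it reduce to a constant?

false

(!p && !q || !!!p && q) && !!((p || !q) && p)
= (!p && !q || !!!p && q) && !!p   — absorption
= (!p && !q || !!!p && q) && p   — double negation
= (!p && !q || !p && q) && p   — double negation
= !p && p   — distribution
= false   — complement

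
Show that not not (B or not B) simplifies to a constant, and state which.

True

not not (B or not B)
= B or not B   (double negation)
= True   (complement)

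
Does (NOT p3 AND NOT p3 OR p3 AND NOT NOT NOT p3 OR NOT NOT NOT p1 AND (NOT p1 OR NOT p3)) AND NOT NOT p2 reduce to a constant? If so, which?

(NOT p3 AND NOT p3 OR p3 AND NOT NOT NOT p3 OR NOT NOT NOT p1 AND (NOT p1 OR NOT p3)) AND NOT NOT p2
= (NOT p3 AND NOT p3 OR p3 AND NOT NOT NOT p3 OR NOT p1 AND (NOT p1 OR NOT p3)) AND NOT NOT p2   (double negation)
= (NOT p3 AND NOT p3 OR p3 AND NOT NOT NOT p3 OR NOT p1) AND NOT NOT p2   (absorption)
= (NOT p3 AND NOT p3 OR p3 AND NOT p3 OR NOT p1) AND NOT NOT p2   (double negation)
= (NOT p3 AND NOT p3 OR p3 AND NOT p3 OR NOT p1) AND p2   (double negation)
= (NOT p3 OR NOT p1) AND p2   (distribution)
This depends on p1, p2, p3, so it is not a constant.

no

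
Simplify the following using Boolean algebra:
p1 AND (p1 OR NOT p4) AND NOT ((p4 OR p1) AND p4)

p1 AND NOT p4

p1 AND (p1 OR NOT p4) AND NOT ((p4 OR p1) AND p4)
= p1 AND (p1 OR NOT p4) AND NOT p4   — absorption
= p1 AND NOT p4   — absorption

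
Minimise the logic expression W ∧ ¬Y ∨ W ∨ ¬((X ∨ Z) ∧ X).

W ∨ ¬X

W ∧ ¬Y ∨ W ∨ ¬((X ∨ Z) ∧ X)
= W ∨ ¬((X ∨ Z) ∧ X)   — absorption
= W ∨ ¬X   — absorption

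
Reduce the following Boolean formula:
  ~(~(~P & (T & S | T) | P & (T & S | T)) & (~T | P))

T

~(~(~P & (T & S | T) | P & (T & S | T)) & (~T | P))
= ~(~(T & S | T) & (~T | P))   — distribution
= ~(~T & (~T | P))   — absorption
= ~~T   — absorption
= T   — double negation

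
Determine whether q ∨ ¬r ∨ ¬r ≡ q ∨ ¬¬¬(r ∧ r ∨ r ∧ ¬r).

Yes

E1: q ∨ ¬r ∨ ¬r
    = q ∨ ¬r
E2: q ∨ ¬¬¬(r ∧ r ∨ r ∧ ¬r)
    = q ∨ ¬¬¬r
    = q ∨ ¬r
Both reduce to q ∨ ¬r, so they are equivalent.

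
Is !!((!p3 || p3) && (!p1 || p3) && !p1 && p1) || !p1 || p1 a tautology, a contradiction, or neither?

tautology

!!((!p3 || p3) && (!p1 || p3) && !p1 && p1) || !p1 || p1
= !!((!p1 || p3) && !p1 && p1) || !p1 || p1   [complement / identity]
= (!p1 || p3) && !p1 && p1 || !p1 || p1   [double negation]
= !p1 && p1 || !p1 || p1   [absorption]
= !p1 || p1   [complement / identity]
= true   [complement]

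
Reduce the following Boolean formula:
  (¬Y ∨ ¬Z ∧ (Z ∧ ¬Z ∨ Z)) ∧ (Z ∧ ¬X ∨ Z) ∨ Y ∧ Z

(¬Y ∨ ¬Z ∧ (Z ∧ ¬Z ∨ Z)) ∧ (Z ∧ ¬X ∨ Z) ∨ Y ∧ Z
= (¬Y ∨ ¬Z ∧ Z) ∧ (Z ∧ ¬X ∨ Z) ∨ Y ∧ Z
= (¬Y ∨ ¬Z ∧ Z) ∧ Z ∨ Y ∧ Z
= ¬Y ∧ Z ∨ Y ∧ Z
= Z

Z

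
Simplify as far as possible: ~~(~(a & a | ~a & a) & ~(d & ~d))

~a

~~(~(a & a | ~a & a) & ~(d & ~d))
= ~(a & a | ~a & a | d & ~d)   — De Morgan
= ~(a & a | ~a & a)   — complement / identity
= ~a   — distribution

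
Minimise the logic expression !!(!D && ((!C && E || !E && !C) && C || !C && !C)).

!D && !C

!!(!D && ((!C && E || !E && !C) && C || !C && !C))
= !D && ((!C && E || !E && !C) && C || !C && !C)   (double negation)
= !D && (!C && C || !C && !C)   (distribution)
= !D && !C   (distribution)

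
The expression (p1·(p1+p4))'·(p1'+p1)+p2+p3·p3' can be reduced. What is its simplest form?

p1'+p2

(p1·(p1+p4))'·(p1'+p1)+p2+p3·p3'
= p1'·(p1'+p1)+p2+p3·p3'   — absorption
= p1'·(p1'+p1)+p2   — complement / identity
= p1'+p2   — complement / identity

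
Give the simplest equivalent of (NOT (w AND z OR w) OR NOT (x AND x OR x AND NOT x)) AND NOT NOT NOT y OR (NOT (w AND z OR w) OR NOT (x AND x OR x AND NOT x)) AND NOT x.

NOT y AND NOT w OR NOT x

(NOT (w AND z OR w) OR NOT (x AND x OR x AND NOT x)) AND NOT NOT NOT y OR (NOT (w AND z OR w) OR NOT (x AND x OR x AND NOT x)) AND NOT x
= (NOT NOT NOT y OR NOT x) AND (NOT (w AND z OR w) OR NOT (x AND x OR x AND NOT x))   (distribution)
= (NOT y OR NOT x) AND (NOT (w AND z OR w) OR NOT (x AND x OR x AND NOT x))   (double negation)
= (NOT y OR NOT x) AND (NOT w OR NOT (x AND x OR x AND NOT x))   (absorption)
= (NOT y OR NOT x) AND (NOT w OR NOT x)   (distribution)
= NOT y AND NOT w OR NOT x   (distribution)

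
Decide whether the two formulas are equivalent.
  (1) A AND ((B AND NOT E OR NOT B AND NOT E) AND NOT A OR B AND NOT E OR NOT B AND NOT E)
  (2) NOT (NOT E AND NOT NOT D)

E1: A AND ((B AND NOT E OR NOT B AND NOT E) AND NOT A OR B AND NOT E OR NOT B AND NOT E)
    = A AND (B AND NOT E OR NOT B AND NOT E)   [absorption]
    = A AND NOT E   [distribution]
E2: NOT (NOT E AND NOT NOT D)
    = E OR NOT D   [De Morgan]
These differ: at A=0, B=0, D=0, E=1, E1 = 0 but E2 = 1.

No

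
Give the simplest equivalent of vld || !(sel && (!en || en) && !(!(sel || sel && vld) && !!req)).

vld || !(sel && (!en || en) && !(!(sel || sel && vld) && !!req))
= vld || !(sel && (!en || en) && (sel || sel && vld || !req))   — De Morgan
= vld || !(sel && (sel || sel && vld || !req))   — complement / identity
= vld || !(sel && (sel || !req))   — absorption
= vld || !sel   — absorption

vld || !sel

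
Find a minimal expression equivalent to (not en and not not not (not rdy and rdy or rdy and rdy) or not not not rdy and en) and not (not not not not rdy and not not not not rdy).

(not en and not not not (not rdy and rdy or rdy and rdy) or not not not rdy and en) and not (not not not not rdy and not not not not rdy)
= (not en and not not not rdy or not not not rdy and en) and not (not not not not rdy and not not not not rdy)
= (not en and not not not rdy or not not not rdy and en) and not not not not not rdy
= not not not rdy and not not not not not rdy
= not not not rdy and not not not rdy
= not not not rdy
= not rdy

not rdy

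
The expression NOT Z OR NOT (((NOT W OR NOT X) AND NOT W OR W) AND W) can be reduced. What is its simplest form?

NOT Z OR NOT (((NOT W OR NOT X) AND NOT W OR W) AND W)
= NOT Z OR NOT ((NOT W OR W) AND W)   (absorption)
= NOT Z OR NOT W   (complement / identity)

NOT Z OR NOT W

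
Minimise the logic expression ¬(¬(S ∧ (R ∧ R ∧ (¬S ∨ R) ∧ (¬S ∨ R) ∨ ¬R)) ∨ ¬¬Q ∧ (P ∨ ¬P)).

¬(¬(S ∧ (R ∧ R ∧ (¬S ∨ R) ∧ (¬S ∨ R) ∨ ¬R)) ∨ ¬¬Q ∧ (P ∨ ¬P))
= ¬(¬(S ∧ (R ∧ R ∧ (R ∧ R ∨ ¬S) ∨ ¬R)) ∨ ¬¬Q ∧ (P ∨ ¬P))   [distribution]
= ¬(¬(S ∧ (R ∧ R ∨ ¬R)) ∨ ¬¬Q ∧ (P ∨ ¬P))   [absorption]
= ¬(¬(S ∧ (R ∨ ¬R)) ∨ ¬¬Q ∧ (P ∨ ¬P))   [idempotence]
= ¬(¬S ∨ ¬¬Q ∧ (P ∨ ¬P))   [complement / identity]
= ¬(¬S ∨ ¬¬Q)   [complement / identity]
= S ∧ ¬Q   [De Morgan]

S ∧ ¬Q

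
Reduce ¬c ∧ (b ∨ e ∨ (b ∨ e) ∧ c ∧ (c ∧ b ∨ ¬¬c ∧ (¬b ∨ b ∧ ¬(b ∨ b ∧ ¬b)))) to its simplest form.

¬c ∧ (b ∨ e)

¬c ∧ (b ∨ e ∨ (b ∨ e) ∧ c ∧ (c ∧ b ∨ ¬¬c ∧ (¬b ∨ b ∧ ¬(b ∨ b ∧ ¬b))))
= ¬c ∧ (b ∨ e ∨ (b ∨ e) ∧ c ∧ (c ∧ b ∨ ¬¬c ∧ (¬b ∨ b ∧ ¬b)))   — complement / identity
= ¬c ∧ (b ∨ e ∨ (b ∨ e) ∧ c ∧ (c ∧ b ∨ c ∧ (¬b ∨ b ∧ ¬b)))   — double negation
= ¬c ∧ (b ∨ e ∨ (b ∨ e) ∧ c ∧ (c ∧ b ∨ c ∧ ¬b))   — complement / identity
= ¬c ∧ (b ∨ e ∨ (b ∨ e) ∧ c ∧ c)   — distribution
= ¬c ∧ (b ∨ e ∨ (b ∨ e) ∧ c)   — idempotence
= ¬c ∧ (b ∨ e)   — absorption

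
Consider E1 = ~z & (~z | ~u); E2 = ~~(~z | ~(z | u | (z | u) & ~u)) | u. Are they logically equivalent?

E1: ~z & (~z | ~u)
    = ~z   (absorption)
E2: ~~(~z | ~(z | u | (z | u) & ~u)) | u
    = ~(z & (z | u | (z | u) & ~u)) | u   (De Morgan)
    = ~(z & (z | u)) | u   (absorption)
    = ~z | u   (absorption)
These differ: at u=1, z=1, E1 = 0 but E2 = 1.

No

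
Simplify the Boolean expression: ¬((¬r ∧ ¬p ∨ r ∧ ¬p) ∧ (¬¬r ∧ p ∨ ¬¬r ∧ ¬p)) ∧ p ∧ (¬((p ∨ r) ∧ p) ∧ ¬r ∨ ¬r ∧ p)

p ∧ ¬r

¬((¬r ∧ ¬p ∨ r ∧ ¬p) ∧ (¬¬r ∧ p ∨ ¬¬r ∧ ¬p)) ∧ p ∧ (¬((p ∨ r) ∧ p) ∧ ¬r ∨ ¬r ∧ p)
= ¬(¬p ∧ (¬¬r ∧ p ∨ ¬¬r ∧ ¬p)) ∧ p ∧ (¬((p ∨ r) ∧ p) ∧ ¬r ∨ ¬r ∧ p)
= ¬(¬p ∧ ¬¬r) ∧ p ∧ (¬((p ∨ r) ∧ p) ∧ ¬r ∨ ¬r ∧ p)
= (p ∨ ¬r) ∧ p ∧ (¬((p ∨ r) ∧ p) ∧ ¬r ∨ ¬r ∧ p)
= (p ∨ ¬r) ∧ p ∧ (¬p ∧ ¬r ∨ ¬r ∧ p)
= p ∧ (¬p ∧ ¬r ∨ ¬r ∧ p)
= p ∧ ¬r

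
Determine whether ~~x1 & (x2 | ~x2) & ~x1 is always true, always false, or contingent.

always false

~~x1 & (x2 | ~x2) & ~x1
= ~~x1 & ~x1
= x1 & ~x1
= 0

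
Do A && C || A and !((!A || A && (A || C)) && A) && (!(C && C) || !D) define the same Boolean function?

E1: A && C || A
    = A   — absorption
E2: !((!A || A && (A || C)) && A) && (!(C && C) || !D)
    = !((!A || A) && A) && (!(C && C) || !D)   — absorption
    = !((!A || A) && A) && (!C || !D)   — idempotence
    = !A && (!C || !D)   — complement / identity
These differ: at A=1, C=0, D=1, E1 = 1 but E2 = 0.

No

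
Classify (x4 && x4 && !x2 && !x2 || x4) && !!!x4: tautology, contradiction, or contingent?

contradiction

(x4 && x4 && !x2 && !x2 || x4) && !!!x4
= (x4 && x4 && !x2 || x4) && !!!x4   — idempotence
= (x4 && x4 && !x2 || x4) && !x4   — double negation
= (x4 && !x2 || x4) && !x4   — idempotence
= x4 && !x4   — absorption
= false   — complement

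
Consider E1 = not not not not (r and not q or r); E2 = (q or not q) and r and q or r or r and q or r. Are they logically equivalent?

E1: not not not not (r and not q or r)
    = not not (r and not q or r)   [double negation]
    = not not r   [absorption]
    = r   [double negation]
E2: (q or not q) and r and q or r or r and q or r
    = r and q or r or r and q or r   [complement / identity]
    = r and q or r   [idempotence]
    = r   [absorption]
Both reduce to r, so they are equivalent.

Yes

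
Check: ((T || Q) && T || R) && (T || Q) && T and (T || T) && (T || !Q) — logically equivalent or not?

Yes

E1: ((T || Q) && T || R) && (T || Q) && T
    = (T || Q) && T   (absorption)
    = T   (absorption)
E2: (T || T) && (T || !Q)
    = T || T && !Q   (distribution)
    = T   (absorption)
Both reduce to T, so they are equivalent.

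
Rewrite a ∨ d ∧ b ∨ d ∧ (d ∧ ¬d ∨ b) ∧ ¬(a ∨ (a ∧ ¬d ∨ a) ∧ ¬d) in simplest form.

a ∨ d ∧ b ∨ d ∧ (d ∧ ¬d ∨ b) ∧ ¬(a ∨ (a ∧ ¬d ∨ a) ∧ ¬d)
= a ∨ d ∧ b ∨ d ∧ (d ∧ ¬d ∨ b) ∧ ¬(a ∨ a ∧ ¬d)   [absorption]
= a ∨ d ∧ b ∨ d ∧ (d ∧ ¬d ∨ b) ∧ ¬a   [absorption]
= a ∨ d ∧ b ∨ d ∧ b ∧ ¬a   [complement / identity]
= a ∨ d ∧ b   [absorption]

a ∨ d ∧ b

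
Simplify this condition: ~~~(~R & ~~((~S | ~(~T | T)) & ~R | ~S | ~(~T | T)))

~~~(~R & ~~((~S | ~(~T | T)) & ~R | ~S | ~(~T | T)))
= ~~~(~R & ~~(~S | ~(~T | T)))
= ~~~(~R & ~(S & (~T | T)))
= ~~~(~R & ~S)
= ~~(R | S)
= R | S

R | S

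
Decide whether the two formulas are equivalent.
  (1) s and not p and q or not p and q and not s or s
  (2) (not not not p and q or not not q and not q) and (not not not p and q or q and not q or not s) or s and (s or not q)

Yes

E1: s and not p and q or not p and q and not s or s
    = not p and q or s
E2: (not not not p and q or not not q and not q) and (not not not p and q or q and not q or not s) or s and (s or not q)
    = (not not not p and q or q and not q) and (not not not p and q or q and not q or not s) or s and (s or not q)
    = not not not p and q or q and not q or s and (s or not q)
    = not p and q or q and not q or s and (s or not q)
    = not p and q or s and (s or not q)
    = not p and q or s
Both reduce to not p and q or s, so they are equivalent.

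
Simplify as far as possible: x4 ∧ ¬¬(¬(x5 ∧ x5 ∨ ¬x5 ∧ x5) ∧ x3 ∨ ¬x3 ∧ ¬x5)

x4 ∧ ¬x5

x4 ∧ ¬¬(¬(x5 ∧ x5 ∨ ¬x5 ∧ x5) ∧ x3 ∨ ¬x3 ∧ ¬x5)
= x4 ∧ ¬¬(¬x5 ∧ x3 ∨ ¬x3 ∧ ¬x5)   [distribution]
= x4 ∧ (¬x5 ∧ x3 ∨ ¬x3 ∧ ¬x5)   [double negation]
= x4 ∧ ¬x5   [distribution]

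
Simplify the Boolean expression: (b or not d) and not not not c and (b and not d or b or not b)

(b or not d) and not not not c and (b and not d or b or not b)
= (b or not d) and not c and (b and not d or b or not b)   (double negation)
= (b or not d) and not c and (b or not b)   (absorption)
= (b or not d) and not c   (complement / identity)

(b or not d) and not c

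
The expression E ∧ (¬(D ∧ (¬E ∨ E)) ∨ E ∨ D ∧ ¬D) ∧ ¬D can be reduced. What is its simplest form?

E ∧ ¬D

E ∧ (¬(D ∧ (¬E ∨ E)) ∨ E ∨ D ∧ ¬D) ∧ ¬D
= E ∧ (¬(D ∧ (¬E ∨ E)) ∨ E) ∧ ¬D
= E ∧ (¬D ∨ E) ∧ ¬D
= E ∧ ¬D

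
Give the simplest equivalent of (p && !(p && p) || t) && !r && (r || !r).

(p && !(p && p) || t) && !r && (r || !r)
= (p && !p || t) && !r && (r || !r)
= t && !r && (r || !r)
= t && !r

t && !r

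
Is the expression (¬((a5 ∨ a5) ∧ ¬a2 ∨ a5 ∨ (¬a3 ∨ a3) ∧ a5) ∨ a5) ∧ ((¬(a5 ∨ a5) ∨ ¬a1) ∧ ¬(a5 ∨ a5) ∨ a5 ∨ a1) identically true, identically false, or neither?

(¬((a5 ∨ a5) ∧ ¬a2 ∨ a5 ∨ (¬a3 ∨ a3) ∧ a5) ∨ a5) ∧ ((¬(a5 ∨ a5) ∨ ¬a1) ∧ ¬(a5 ∨ a5) ∨ a5 ∨ a1)
= (¬((a5 ∨ a5) ∧ ¬a2 ∨ a5 ∨ (¬a3 ∨ a3) ∧ a5) ∨ a5) ∧ (¬(a5 ∨ a5) ∨ a5 ∨ a1)   (absorption)
= (¬((a5 ∨ a5) ∧ ¬a2 ∨ a5 ∨ a5) ∨ a5) ∧ (¬(a5 ∨ a5) ∨ a5 ∨ a1)   (complement / identity)
= (¬(a5 ∨ a5) ∨ a5) ∧ (¬(a5 ∨ a5) ∨ a5 ∨ a1)   (absorption)
= ¬(a5 ∨ a5) ∨ a5   (absorption)
= ¬a5 ∨ a5   (idempotence)
= True   (complement)

identically true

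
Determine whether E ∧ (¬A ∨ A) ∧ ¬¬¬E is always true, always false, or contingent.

E ∧ (¬A ∨ A) ∧ ¬¬¬E
= E ∧ ¬¬¬E   [complement / identity]
= E ∧ ¬E   [double negation]
= False   [complement]

always false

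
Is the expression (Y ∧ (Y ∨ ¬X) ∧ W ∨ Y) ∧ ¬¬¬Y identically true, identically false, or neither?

(Y ∧ (Y ∨ ¬X) ∧ W ∨ Y) ∧ ¬¬¬Y
= (Y ∧ W ∨ Y) ∧ ¬¬¬Y   (absorption)
= Y ∧ ¬¬¬Y   (absorption)
= Y ∧ ¬Y   (double negation)
= False   (complement)

identically false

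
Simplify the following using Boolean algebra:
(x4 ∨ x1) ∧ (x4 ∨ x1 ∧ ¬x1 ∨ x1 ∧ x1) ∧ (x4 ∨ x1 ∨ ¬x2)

x4 ∨ x1

(x4 ∨ x1) ∧ (x4 ∨ x1 ∧ ¬x1 ∨ x1 ∧ x1) ∧ (x4 ∨ x1 ∨ ¬x2)
= (x4 ∨ x1) ∧ (x4 ∨ x1) ∧ (x4 ∨ x1 ∨ ¬x2)   [distribution]
= (x4 ∨ x1) ∧ (x4 ∨ x1)   [absorption]
= x4 ∨ x1   [idempotence]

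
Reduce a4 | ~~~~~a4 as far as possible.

a4 | ~~~~~a4
= a4 | ~~~a4
= a4 | ~a4
= 1

1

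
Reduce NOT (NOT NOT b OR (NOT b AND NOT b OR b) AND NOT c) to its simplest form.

NOT b AND c

NOT (NOT NOT b OR (NOT b AND NOT b OR b) AND NOT c)
= NOT (NOT NOT b OR (NOT b OR b) AND NOT c)
= NOT (NOT NOT b OR NOT c)
= NOT b AND c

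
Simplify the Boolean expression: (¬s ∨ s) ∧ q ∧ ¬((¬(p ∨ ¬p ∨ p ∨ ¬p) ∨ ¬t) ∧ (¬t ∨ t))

q ∧ t

(¬s ∨ s) ∧ q ∧ ¬((¬(p ∨ ¬p ∨ p ∨ ¬p) ∨ ¬t) ∧ (¬t ∨ t))
= (¬s ∨ s) ∧ q ∧ ¬((¬(p ∨ ¬p) ∨ ¬t) ∧ (¬t ∨ t))   (idempotence)
= (¬s ∨ s) ∧ q ∧ ¬(¬(p ∨ ¬p) ∨ ¬t)   (complement / identity)
= q ∧ ¬(¬(p ∨ ¬p) ∨ ¬t)   (complement / identity)
= q ∧ (p ∨ ¬p) ∧ t   (De Morgan)
= q ∧ t   (complement / identity)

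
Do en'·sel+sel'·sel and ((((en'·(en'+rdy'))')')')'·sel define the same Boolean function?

Yes

E1: en'·sel+sel'·sel
    = en'·sel   [complement / identity]
E2: ((((en'·(en'+rdy'))')')')'·sel
    = ((((en')')')')'·sel   [absorption]
    = ((en')')'·sel   [double negation]
    = en'·sel   [double negation]
Both reduce to en'·sel, so they are equivalent.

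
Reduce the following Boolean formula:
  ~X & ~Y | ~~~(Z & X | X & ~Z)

~X & ~Y | ~~~(Z & X | X & ~Z)
= ~X & ~Y | ~~~X   [distribution]
= ~X & ~Y | ~X   [double negation]
= ~X   [absorption]

~X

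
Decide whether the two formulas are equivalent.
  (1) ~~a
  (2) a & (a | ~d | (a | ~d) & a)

Yes

E1: ~~a
    = a   (double negation)
E2: a & (a | ~d | (a | ~d) & a)
    = a & (a | ~d)   (absorption)
    = a   (absorption)
Both reduce to a, so they are equivalent.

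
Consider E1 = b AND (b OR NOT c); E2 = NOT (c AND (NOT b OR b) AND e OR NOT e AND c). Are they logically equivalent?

E1: b AND (b OR NOT c)
    = b   (absorption)
E2: NOT (c AND (NOT b OR b) AND e OR NOT e AND c)
    = NOT (c AND e OR NOT e AND c)   (complement / identity)
    = NOT c   (distribution)
These differ: at b=0, c=0, e=0, E1 = 0 but E2 = 1.

No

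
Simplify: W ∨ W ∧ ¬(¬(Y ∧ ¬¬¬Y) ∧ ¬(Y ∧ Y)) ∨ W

W ∨ W ∧ ¬(¬(Y ∧ ¬¬¬Y) ∧ ¬(Y ∧ Y)) ∨ W
= W ∨ W ∧ (Y ∧ ¬¬¬Y ∨ Y ∧ Y) ∨ W   — De Morgan
= W ∨ W ∧ (Y ∧ ¬Y ∨ Y ∧ Y) ∨ W   — double negation
= W ∨ W ∧ Y ∨ W   — distribution
= W ∨ W   — absorption
= W   — idempotence

W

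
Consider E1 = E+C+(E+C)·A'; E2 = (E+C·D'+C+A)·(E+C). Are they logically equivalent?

E1: E+C+(E+C)·A'
    = E+C   — absorption
E2: (E+C·D'+C+A)·(E+C)
    = (E+C+A)·(E+C)   — absorption
    = E+C   — absorption
Both reduce to E+C, so they are equivalent.

Yes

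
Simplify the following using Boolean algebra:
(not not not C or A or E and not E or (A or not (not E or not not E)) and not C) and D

(not not not C or A or E and not E or (A or not (not E or not not E)) and not C) and D
= (not not not C or A or E and not E or (A or E and not E) and not C) and D   — De Morgan
= (not not not C or A or E and not E) and D   — absorption
= (not C or A or E and not E) and D   — double negation
= (not C or A) and D   — complement / identity

(not C or A) and D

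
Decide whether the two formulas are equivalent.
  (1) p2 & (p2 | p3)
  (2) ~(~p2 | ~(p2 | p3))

Yes

E1: p2 & (p2 | p3)
    = p2   [absorption]
E2: ~(~p2 | ~(p2 | p3))
    = p2 & (p2 | p3)   [De Morgan]
    = p2   [absorption]
Both reduce to p2, so they are equivalent.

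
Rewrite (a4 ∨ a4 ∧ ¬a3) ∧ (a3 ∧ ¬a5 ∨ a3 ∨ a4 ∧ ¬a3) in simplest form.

a4

(a4 ∨ a4 ∧ ¬a3) ∧ (a3 ∧ ¬a5 ∨ a3 ∨ a4 ∧ ¬a3)
= a4 ∧ (a3 ∧ ¬a5 ∨ a3) ∨ a4 ∧ ¬a3   — distribution
= a4 ∧ a3 ∨ a4 ∧ ¬a3   — absorption
= a4   — distribution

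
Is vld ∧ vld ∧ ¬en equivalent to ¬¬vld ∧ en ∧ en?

E1: vld ∧ vld ∧ ¬en
    = vld ∧ ¬en   (idempotence)
E2: ¬¬vld ∧ en ∧ en
    = ¬¬vld ∧ en   (idempotence)
    = vld ∧ en   (double negation)
These differ: at en=0, vld=1, E1 = 1 but E2 = 0.

No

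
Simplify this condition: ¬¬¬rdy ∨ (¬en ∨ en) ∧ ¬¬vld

¬rdy ∨ vld

¬¬¬rdy ∨ (¬en ∨ en) ∧ ¬¬vld
= ¬rdy ∨ (¬en ∨ en) ∧ ¬¬vld   (double negation)
= ¬rdy ∨ (¬en ∨ en) ∧ vld   (double negation)
= ¬rdy ∨ vld   (complement / identity)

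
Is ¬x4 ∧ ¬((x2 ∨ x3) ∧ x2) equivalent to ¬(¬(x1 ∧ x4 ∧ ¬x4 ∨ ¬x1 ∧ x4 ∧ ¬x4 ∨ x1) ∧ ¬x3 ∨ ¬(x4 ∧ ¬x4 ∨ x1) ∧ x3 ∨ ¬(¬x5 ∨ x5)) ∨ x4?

E1: ¬x4 ∧ ¬((x2 ∨ x3) ∧ x2)
    = ¬x4 ∧ ¬x2   — absorption
E2: ¬(¬(x1 ∧ x4 ∧ ¬x4 ∨ ¬x1 ∧ x4 ∧ ¬x4 ∨ x1) ∧ ¬x3 ∨ ¬(x4 ∧ ¬x4 ∨ x1) ∧ x3 ∨ ¬(¬x5 ∨ x5)) ∨ x4
    = ¬(¬(x4 ∧ ¬x4 ∨ x1) ∧ ¬x3 ∨ ¬(x4 ∧ ¬x4 ∨ x1) ∧ x3 ∨ ¬(¬x5 ∨ x5)) ∨ x4   — distribution
    = ¬(¬(x4 ∧ ¬x4 ∨ x1) ∨ ¬(¬x5 ∨ x5)) ∨ x4   — distribution
    = ¬(¬x1 ∨ ¬(¬x5 ∨ x5)) ∨ x4   — complement / identity
    = x1 ∧ (¬x5 ∨ x5) ∨ x4   — De Morgan
    = x1 ∨ x4   — complement / identity
These differ: at x1=0, x2=1, x3=1, x4=1, x5=0, E1 = 0 but E2 = 1.

No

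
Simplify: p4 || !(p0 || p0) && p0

p4

p4 || !(p0 || p0) && p0
= p4 || !p0 && p0   (idempotence)
= p4   (complement / identity)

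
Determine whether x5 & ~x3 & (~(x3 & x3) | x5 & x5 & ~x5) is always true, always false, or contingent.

contingent

x5 & ~x3 & (~(x3 & x3) | x5 & x5 & ~x5)
= x5 & ~x3 & (~(x3 & x3) | x5 & ~x5)   (idempotence)
= x5 & ~x3 & (~x3 | x5 & ~x5)   (idempotence)
= x5 & ~x3 & ~x3   (complement / identity)
= x5 & ~x3   (idempotence)
This depends on x3, x5, so it is not a constant.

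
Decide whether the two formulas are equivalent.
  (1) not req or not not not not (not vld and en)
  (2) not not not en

No

E1: not req or not not not not (not vld and en)
    = not req or not not (not vld and en)   (double negation)
    = not req or not vld and en   (double negation)
E2: not not not en
    = not en   (double negation)
These differ: at en=0, req=1, vld=0, E1 = 0 but E2 = 1.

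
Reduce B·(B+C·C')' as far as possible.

0

B·(B+C·C')'
= B·B'
= 0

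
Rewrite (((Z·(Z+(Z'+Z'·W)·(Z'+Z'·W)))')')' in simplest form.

Z'

(((Z·(Z+(Z'+Z'·W)·(Z'+Z'·W)))')')'
= (((Z·(Z+Z'+Z'·W))')')'   — idempotence
= (Z·(Z+Z'+Z'·W))'   — double negation
= (Z·(Z+Z'))'   — absorption
= Z'   — complement / identity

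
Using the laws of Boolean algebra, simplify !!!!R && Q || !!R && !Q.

!!!!R && Q || !!R && !Q
= !!R && Q || !!R && !Q
= !!R
= R

R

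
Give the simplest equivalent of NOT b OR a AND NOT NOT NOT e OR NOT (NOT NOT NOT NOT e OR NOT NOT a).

NOT b OR NOT e

NOT b OR a AND NOT NOT NOT e OR NOT (NOT NOT NOT NOT e OR NOT NOT a)
= NOT b OR a AND NOT e OR NOT (NOT NOT NOT NOT e OR NOT NOT a)   (double negation)
= NOT b OR a AND NOT e OR NOT NOT NOT e AND NOT a   (De Morgan)
= NOT b OR a AND NOT e OR NOT e AND NOT a   (double negation)
= NOT b OR NOT e   (distribution)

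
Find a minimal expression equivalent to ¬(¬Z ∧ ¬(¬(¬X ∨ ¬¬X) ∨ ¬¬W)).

¬(¬Z ∧ ¬(¬(¬X ∨ ¬¬X) ∨ ¬¬W))
= ¬(¬Z ∧ (¬X ∨ ¬¬X) ∧ ¬W)   — De Morgan
= ¬(¬Z ∧ (¬X ∨ X) ∧ ¬W)   — double negation
= ¬(¬Z ∧ ¬W)   — complement / identity
= Z ∨ W   — De Morgan

Z ∨ W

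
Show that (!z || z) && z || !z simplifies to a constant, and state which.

true

(!z || z) && z || !z
= z || !z   — complement / identity
= true   — complement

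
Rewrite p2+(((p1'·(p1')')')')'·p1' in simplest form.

p2+(((p1'·(p1')')')')'·p1'
= p2+(p1'·(p1')')'·p1'   — double negation
= p2+(p1+p1')·p1'   — De Morgan
= p2+p1'   — complement / identity

p2+p1'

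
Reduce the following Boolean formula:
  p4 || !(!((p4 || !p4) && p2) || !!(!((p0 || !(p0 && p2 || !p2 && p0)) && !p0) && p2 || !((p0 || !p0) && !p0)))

p4 || !(!((p4 || !p4) && p2) || !!(!((p0 || !(p0 && p2 || !p2 && p0)) && !p0) && p2 || !((p0 || !p0) && !p0)))
= p4 || !(!((p4 || !p4) && p2) || !((p0 || !(p0 && p2 || !p2 && p0)) && !p0) && p2 || !((p0 || !p0) && !p0))   (double negation)
= p4 || !(!p2 || !((p0 || !(p0 && p2 || !p2 && p0)) && !p0) && p2 || !((p0 || !p0) && !p0))   (complement / identity)
= p4 || !(!p2 || !((p0 || !p0) && !p0) && p2 || !((p0 || !p0) && !p0))   (distribution)
= p4 || !(!p2 || !((p0 || !p0) && !p0))   (absorption)
= p4 || p2 && (p0 || !p0) && !p0   (De Morgan)
= p4 || p2 && !p0   (complement / identity)

p4 || p2 && !p0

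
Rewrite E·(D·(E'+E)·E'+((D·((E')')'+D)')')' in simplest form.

E·D'

E·(D·(E'+E)·E'+((D·((E')')'+D)')')'
= E·(D·(E'+E)·E'+D·((E')')'+D)'   (double negation)
= E·(D·E'+D·((E')')'+D)'   (complement / identity)
= E·(D·E'+D·E'+D)'   (double negation)
= E·(D·E'+D)'   (absorption)
= E·D'   (absorption)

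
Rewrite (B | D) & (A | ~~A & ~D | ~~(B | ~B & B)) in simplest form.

B | D & A

(B | D) & (A | ~~A & ~D | ~~(B | ~B & B))
= (B | D) & (A | ~~A & ~D | B | ~B & B)   (double negation)
= (B | D) & (A | A & ~D | B | ~B & B)   (double negation)
= (B | D) & (A | A & ~D | B)   (complement / identity)
= B | D & (A | A & ~D)   (distribution)
= B | D & A   (absorption)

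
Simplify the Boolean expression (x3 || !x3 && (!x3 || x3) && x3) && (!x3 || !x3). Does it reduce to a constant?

false

(x3 || !x3 && (!x3 || x3) && x3) && (!x3 || !x3)
= (x3 || !x3 && x3) && (!x3 || !x3)   [complement / identity]
= (x3 || !x3 && x3) && !x3   [idempotence]
= x3 && !x3   [complement / identity]
= false   [complement]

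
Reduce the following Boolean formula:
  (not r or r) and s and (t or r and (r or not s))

s and (t or r)

(not r or r) and s and (t or r and (r or not s))
= (not r or r) and s and (t or r)   (absorption)
= s and (t or r)   (complement / identity)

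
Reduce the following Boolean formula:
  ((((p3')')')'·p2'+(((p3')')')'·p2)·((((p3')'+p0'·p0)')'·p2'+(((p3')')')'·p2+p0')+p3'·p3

p3

((((p3')')')'·p2'+(((p3')')')'·p2)·((((p3')'+p0'·p0)')'·p2'+(((p3')')')'·p2+p0')+p3'·p3
= ((((p3')')')'·p2'+(((p3')')')'·p2)·((((p3')')')'·p2'+(((p3')')')'·p2+p0')+p3'·p3   [complement / identity]
= (((p3')')')'·p2'+(((p3')')')'·p2+p3'·p3   [absorption]
= (((p3')')')'·p2'+(((p3')')')'·p2   [complement / identity]
= (((p3')')')'   [distribution]
= (p3')'   [double negation]
= p3   [double negation]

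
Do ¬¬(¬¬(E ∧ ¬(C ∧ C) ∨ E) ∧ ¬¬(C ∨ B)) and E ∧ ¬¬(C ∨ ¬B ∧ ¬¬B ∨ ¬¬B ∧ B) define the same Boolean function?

Yes

E1: ¬¬(¬¬(E ∧ ¬(C ∧ C) ∨ E) ∧ ¬¬(C ∨ B))
    = ¬(¬(E ∧ ¬(C ∧ C) ∨ E) ∨ ¬(C ∨ B))   (De Morgan)
    = (E ∧ ¬(C ∧ C) ∨ E) ∧ (C ∨ B)   (De Morgan)
    = (E ∧ ¬C ∨ E) ∧ (C ∨ B)   (idempotence)
    = E ∧ (C ∨ B)   (absorption)
E2: E ∧ ¬¬(C ∨ ¬B ∧ ¬¬B ∨ ¬¬B ∧ B)
    = E ∧ ¬¬(C ∨ ¬¬B)   (distribution)
    = E ∧ (C ∨ ¬¬B)   (double negation)
    = E ∧ (C ∨ B)   (double negation)
Both reduce to E ∧ (C ∨ B), so they are equivalent.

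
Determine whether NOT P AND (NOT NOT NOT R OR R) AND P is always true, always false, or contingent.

always false

NOT P AND (NOT NOT NOT R OR R) AND P
= NOT P AND (NOT R OR R) AND P   — double negation
= NOT P AND P   — complement / identity
= FALSE   — complement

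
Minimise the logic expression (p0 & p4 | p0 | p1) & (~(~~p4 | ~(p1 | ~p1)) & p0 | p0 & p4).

p0

(p0 & p4 | p0 | p1) & (~(~~p4 | ~(p1 | ~p1)) & p0 | p0 & p4)
= (p0 & p4 | p0 | p1) & (~p4 & (p1 | ~p1) & p0 | p0 & p4)   [De Morgan]
= (p0 & p4 | p0 | p1) & (~p4 & p0 | p0 & p4)   [complement / identity]
= (p0 | p1) & (~p4 & p0 | p0 & p4)   [absorption]
= (p0 | p1) & p0   [distribution]
= p0   [absorption]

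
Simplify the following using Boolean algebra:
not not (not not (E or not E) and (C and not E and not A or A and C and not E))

C and not E

not not (not not (E or not E) and (C and not E and not A or A and C and not E))
= not not ((E or not E) and (C and not E and not A or A and C and not E))   — double negation
= (E or not E) and (C and not E and not A or A and C and not E)   — double negation
= (E or not E) and C and not E   — distribution
= C and not E   — complement / identity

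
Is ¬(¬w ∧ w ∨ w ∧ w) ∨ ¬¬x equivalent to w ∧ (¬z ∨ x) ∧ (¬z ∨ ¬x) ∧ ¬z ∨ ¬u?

No

E1: ¬(¬w ∧ w ∨ w ∧ w) ∨ ¬¬x
    = ¬w ∨ ¬¬x   (distribution)
    = ¬w ∨ x   (double negation)
E2: w ∧ (¬z ∨ x) ∧ (¬z ∨ ¬x) ∧ ¬z ∨ ¬u
    = w ∧ (¬z ∨ x) ∧ ¬z ∨ ¬u   (absorption)
    = w ∧ ¬z ∨ ¬u   (absorption)
These differ: at u=1, w=0, x=1, z=1, E1 = 1 but E2 = 0.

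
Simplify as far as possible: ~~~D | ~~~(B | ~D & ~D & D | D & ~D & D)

~D | ~B

~~~D | ~~~(B | ~D & ~D & D | D & ~D & D)
= ~D | ~~~(B | ~D & ~D & D | D & ~D & D)   — double negation
= ~D | ~~~(B | ~D & D)   — distribution
= ~D | ~(B | ~D & D)   — double negation
= ~D | ~B   — complement / identity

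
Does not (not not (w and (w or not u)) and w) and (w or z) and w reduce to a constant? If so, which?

yes, False

not (not not (w and (w or not u)) and w) and (w or z) and w
= not (not not w and w) and (w or z) and w   [absorption]
= not (w and w) and (w or z) and w   [double negation]
= not (w and w) and w   [absorption]
= not w and w   [idempotence]
= False   [complement]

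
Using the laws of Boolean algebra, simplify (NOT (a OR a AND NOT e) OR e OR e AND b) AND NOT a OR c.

(NOT (a OR a AND NOT e) OR e OR e AND b) AND NOT a OR c
= (NOT (a OR a AND NOT e) OR e) AND NOT a OR c   — absorption
= (NOT a OR e) AND NOT a OR c   — absorption
= NOT a OR c   — absorption

NOT a OR c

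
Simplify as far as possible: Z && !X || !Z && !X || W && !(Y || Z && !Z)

Z && !X || !Z && !X || W && !(Y || Z && !Z)
= !X || W && !(Y || Z && !Z)   — distribution
= !X || W && !Y   — complement / identity

!X || W && !Y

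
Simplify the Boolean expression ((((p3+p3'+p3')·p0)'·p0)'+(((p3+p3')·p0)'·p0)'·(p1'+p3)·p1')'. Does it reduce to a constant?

0

((((p3+p3'+p3')·p0)'·p0)'+(((p3+p3')·p0)'·p0)'·(p1'+p3)·p1')'
= ((((p3+p3'+p3')·p0)'·p0)'+(((p3+p3')·p0)'·p0)'·p1')'   [absorption]
= ((((p3+p3')·p0)'·p0)'+(((p3+p3')·p0)'·p0)'·p1')'   [idempotence]
= ((((p3+p3')·p0)'·p0)')'   [absorption]
= ((p3+p3')·p0)'·p0   [double negation]
= p0'·p0   [complement / identity]
= 0   [complement]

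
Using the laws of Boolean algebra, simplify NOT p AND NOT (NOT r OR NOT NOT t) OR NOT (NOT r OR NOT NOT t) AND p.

r AND NOT t

NOT p AND NOT (NOT r OR NOT NOT t) OR NOT (NOT r OR NOT NOT t) AND p
= NOT (NOT r OR NOT NOT t)
= r AND NOT t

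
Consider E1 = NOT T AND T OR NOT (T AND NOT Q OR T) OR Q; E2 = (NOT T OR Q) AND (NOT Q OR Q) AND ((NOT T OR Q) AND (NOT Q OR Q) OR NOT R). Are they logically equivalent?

E1: NOT T AND T OR NOT (T AND NOT Q OR T) OR Q
    = NOT T AND T OR NOT T OR Q
    = NOT T OR Q
E2: (NOT T OR Q) AND (NOT Q OR Q) AND ((NOT T OR Q) AND (NOT Q OR Q) OR NOT R)
    = (NOT T OR Q) AND (NOT Q OR Q)
    = NOT T OR Q
Both reduce to NOT T OR Q, so they are equivalent.

Yes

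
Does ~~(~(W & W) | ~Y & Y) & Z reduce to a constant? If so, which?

~~(~(W & W) | ~Y & Y) & Z
= ~~(~W | ~Y & Y) & Z
= ~~~W & Z
= ~W & Z
This depends on W, Z, so it is not a constant.

no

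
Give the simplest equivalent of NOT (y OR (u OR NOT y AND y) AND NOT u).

NOT y

NOT (y OR (u OR NOT y AND y) AND NOT u)
= NOT (y OR u AND NOT u)   — complement / identity
= NOT y   — complement / identity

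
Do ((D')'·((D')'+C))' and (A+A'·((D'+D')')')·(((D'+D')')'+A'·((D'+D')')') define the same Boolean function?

Yes

E1: ((D')'·((D')'+C))'
    = ((D')')'   — absorption
    = D'   — double negation
E2: (A+A'·((D'+D')')')·(((D'+D')')'+A'·((D'+D')')')
    = A·((D'+D')')'+A'·((D'+D')')'   — distribution
    = ((D'+D')')'   — distribution
    = ((D')')'   — idempotence
    = D'   — double negation
Both reduce to D', so they are equivalent.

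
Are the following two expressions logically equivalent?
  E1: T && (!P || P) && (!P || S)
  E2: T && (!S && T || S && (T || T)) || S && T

E1: T && (!P || P) && (!P || S)
    = T && (!P || S)   — complement / identity
E2: T && (!S && T || S && (T || T)) || S && T
    = T && (!S && T || S && T) || S && T   — idempotence
    = T && T || S && T   — distribution
    = (T || S) && T   — distribution
    = T   — absorption
These differ: at P=1, S=0, T=1, E1 = 0 but E2 = 1.

No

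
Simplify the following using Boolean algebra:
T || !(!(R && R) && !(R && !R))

T || R

T || !(!(R && R) && !(R && !R))
= T || R && R || R && !R
= T || R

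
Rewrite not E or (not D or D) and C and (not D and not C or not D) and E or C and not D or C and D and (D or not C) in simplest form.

not E or C

not E or (not D or D) and C and (not D and not C or not D) and E or C and not D or C and D and (D or not C)
= not E or (not D or D) and C and not D and E or C and not D or C and D and (D or not C)   (absorption)
= not E or C and not D and E or C and not D or C and D and (D or not C)   (complement / identity)
= not E or C and not D or C and D and (D or not C)   (absorption)
= not E or C and not D or C and D   (absorption)
= not E or C   (distribution)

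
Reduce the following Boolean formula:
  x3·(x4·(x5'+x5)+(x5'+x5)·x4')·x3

x3·(x4·(x5'+x5)+(x5'+x5)·x4')·x3
= x3·(x5'+x5)·x3
= x3·x3
= x3

x3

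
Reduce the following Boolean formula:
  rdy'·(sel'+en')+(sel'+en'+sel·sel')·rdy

sel'+en'

rdy'·(sel'+en')+(sel'+en'+sel·sel')·rdy
= rdy'·(sel'+en')+(sel'+en')·rdy
= sel'+en'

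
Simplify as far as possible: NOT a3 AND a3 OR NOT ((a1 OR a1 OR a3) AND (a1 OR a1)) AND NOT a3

NOT a1 AND NOT a3

NOT a3 AND a3 OR NOT ((a1 OR a1 OR a3) AND (a1 OR a1)) AND NOT a3
= NOT ((a1 OR a1 OR a3) AND (a1 OR a1)) AND NOT a3   [complement / identity]
= NOT (a1 OR a1) AND NOT a3   [absorption]
= NOT a1 AND NOT a3   [idempotence]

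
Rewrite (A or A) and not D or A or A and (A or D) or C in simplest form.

(A or A) and not D or A or A and (A or D) or C
= (A or A) and not D or A or A or C   — absorption
= A or A or C   — absorption
= A or C   — idempotence

A or C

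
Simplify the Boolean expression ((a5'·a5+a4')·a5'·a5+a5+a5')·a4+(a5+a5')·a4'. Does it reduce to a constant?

1

((a5'·a5+a4')·a5'·a5+a5+a5')·a4+(a5+a5')·a4'
= (a5'·a5+a5+a5')·a4+(a5+a5')·a4'   (absorption)
= (a5+a5')·a4+(a5+a5')·a4'   (complement / identity)
= a5+a5'   (distribution)
= 1   (complement)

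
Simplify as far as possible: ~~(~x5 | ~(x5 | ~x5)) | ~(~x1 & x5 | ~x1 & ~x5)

~~(~x5 | ~(x5 | ~x5)) | ~(~x1 & x5 | ~x1 & ~x5)
= ~(x5 & (x5 | ~x5)) | ~(~x1 & x5 | ~x1 & ~x5)
= ~(x5 & (x5 | ~x5)) | ~~x1
= ~(x5 & (x5 | ~x5)) | x1
= ~x5 | x1

~x5 | x1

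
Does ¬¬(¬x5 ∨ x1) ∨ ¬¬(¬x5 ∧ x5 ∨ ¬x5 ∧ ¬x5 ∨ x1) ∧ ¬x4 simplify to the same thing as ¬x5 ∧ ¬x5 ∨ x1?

Yes

E1: ¬¬(¬x5 ∨ x1) ∨ ¬¬(¬x5 ∧ x5 ∨ ¬x5 ∧ ¬x5 ∨ x1) ∧ ¬x4
    = ¬¬(¬x5 ∨ x1) ∨ ¬¬(¬x5 ∨ x1) ∧ ¬x4   [distribution]
    = ¬¬(¬x5 ∨ x1)   [absorption]
    = ¬x5 ∨ x1   [double negation]
E2: ¬x5 ∧ ¬x5 ∨ x1
    = ¬x5 ∨ x1   [idempotence]
Both reduce to ¬x5 ∨ x1, so they are equivalent.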